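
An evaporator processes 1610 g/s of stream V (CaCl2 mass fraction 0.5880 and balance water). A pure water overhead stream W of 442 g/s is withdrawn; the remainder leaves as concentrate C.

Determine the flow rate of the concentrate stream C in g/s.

1168 g/s

Concentrate = 1610 − 442 = 1168 g/s.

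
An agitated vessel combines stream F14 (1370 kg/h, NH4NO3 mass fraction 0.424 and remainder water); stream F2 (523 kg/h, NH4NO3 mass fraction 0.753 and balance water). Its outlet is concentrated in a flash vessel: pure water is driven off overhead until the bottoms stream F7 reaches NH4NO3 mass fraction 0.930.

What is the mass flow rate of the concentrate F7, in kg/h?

1048 kg/h

NH4NO3 entering = 1370×0.424 + 523×0.753 = 974.7 kg/h.
All NH4NO3 reports to F7, so F7 = 974.7/0.930 = 1048.1 kg/h.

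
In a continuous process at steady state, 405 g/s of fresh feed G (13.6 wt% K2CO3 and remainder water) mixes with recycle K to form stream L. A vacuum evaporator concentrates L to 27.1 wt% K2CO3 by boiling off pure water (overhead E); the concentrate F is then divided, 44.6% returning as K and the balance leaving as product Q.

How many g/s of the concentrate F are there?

Overall K2CO3 balance (none leaves overhead): K2CO3 in fresh feed = K2CO3 in product, i.e. 405×0.136 = (1−0.446)·F·0.271.
F = 55.08/(0.271×0.554) = 366.87 g/s.

366.9 g/s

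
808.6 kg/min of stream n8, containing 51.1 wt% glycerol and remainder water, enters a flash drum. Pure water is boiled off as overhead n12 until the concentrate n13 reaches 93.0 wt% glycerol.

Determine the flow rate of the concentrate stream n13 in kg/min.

glycerol is conserved: 808.6×0.511 = 413.19 kg/min all reports to the concentrate.
Concentrate = 413.19/(target fraction) = 444.3 kg/min.

444.3 kg/min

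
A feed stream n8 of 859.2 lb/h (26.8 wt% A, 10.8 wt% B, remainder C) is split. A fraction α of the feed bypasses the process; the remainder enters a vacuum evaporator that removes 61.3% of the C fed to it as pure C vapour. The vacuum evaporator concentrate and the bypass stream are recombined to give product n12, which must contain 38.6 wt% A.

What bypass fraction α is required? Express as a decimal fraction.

All 859.2×0.268 = 230.27 lb/h of A reaches n12, so n12 = 230.27/0.386 = 596.54 lb/h and vapour = 262.66 lb/h.
The evaporator receives (1−α)·859.2 of feed at 0.624 C and removes 0.613 of that C:
0.613×0.624×(1−α)×859.2 = 262.66
(1−α) = 262.66/328.65 = 0.7992;  α = 0.2008.

0.201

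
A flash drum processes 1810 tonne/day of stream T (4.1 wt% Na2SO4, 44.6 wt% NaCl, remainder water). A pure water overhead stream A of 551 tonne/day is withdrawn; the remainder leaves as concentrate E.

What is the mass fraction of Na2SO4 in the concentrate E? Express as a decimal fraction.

0.059

Na2SO4 is not removed: 1810×0.041 = 74.21 tonne/day of Na2SO4 enters E.
Concentrate = 1810 − 551 = 1259 tonne/day.
Mass fraction = 74.21/1259 = 0.059.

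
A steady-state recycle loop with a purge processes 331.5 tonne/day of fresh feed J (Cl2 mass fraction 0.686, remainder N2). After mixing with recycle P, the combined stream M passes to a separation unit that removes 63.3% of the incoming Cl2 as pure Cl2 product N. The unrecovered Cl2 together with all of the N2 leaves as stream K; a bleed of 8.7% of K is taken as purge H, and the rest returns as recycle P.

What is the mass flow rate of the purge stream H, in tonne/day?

N2 enters only via J and leaves only via the purge: 331.5×0.314 = 0.087×(N2 in K), and the separation unit passes all N2, so N2 in M = N2 in K = 1196.4 tonne/day.
Cl2 in M: m_A = 331.5×0.686 + (1−0.087)·(1−0.633)·m_A, so m_A = 227.41/0.6649 = 342 tonne/day.
K = (1−0.633)×342 + 1196.4 = 1322 tonne/day.
Purge H = 0.087×1322 = 115.01 tonne/day.

115 tonne/day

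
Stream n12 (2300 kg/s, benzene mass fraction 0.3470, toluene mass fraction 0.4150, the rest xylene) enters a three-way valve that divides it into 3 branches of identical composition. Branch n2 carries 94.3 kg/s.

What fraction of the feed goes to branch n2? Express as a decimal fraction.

0.041

Fraction to n2 = 94.3/2300 = 0.0410.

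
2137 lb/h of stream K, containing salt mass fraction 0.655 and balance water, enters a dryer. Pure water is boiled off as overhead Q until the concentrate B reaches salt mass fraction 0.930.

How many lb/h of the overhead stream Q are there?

631.9 lb/h

salt is conserved: 2137×0.655 = 1399.7 lb/h all reports to the concentrate.
Concentrate = 1399.7/(target fraction) = 1505.1 lb/h.
Overhead = 2137 − 1505.1 = 631.91 lb/h.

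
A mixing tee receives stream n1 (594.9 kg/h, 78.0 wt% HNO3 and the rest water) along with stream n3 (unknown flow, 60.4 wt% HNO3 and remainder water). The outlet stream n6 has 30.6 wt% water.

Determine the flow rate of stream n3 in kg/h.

568.5 kg/h

Let n3 be the unknown flow. Total out = 594.9 + n3.
water balance: 130.88 + 0.396·n3 = 0.306·(594.9 + n3)
(0.396 − 0.306)·n3 = 0.306×594.9 − 130.88 = 51.161
n3 = 51.161 / 0.090 = 568.46 kg/h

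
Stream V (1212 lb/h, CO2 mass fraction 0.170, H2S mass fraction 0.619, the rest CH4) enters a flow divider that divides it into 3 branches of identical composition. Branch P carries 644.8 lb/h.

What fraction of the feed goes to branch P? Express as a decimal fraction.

0.532

Fraction to P = 644.8/1212 = 0.5320.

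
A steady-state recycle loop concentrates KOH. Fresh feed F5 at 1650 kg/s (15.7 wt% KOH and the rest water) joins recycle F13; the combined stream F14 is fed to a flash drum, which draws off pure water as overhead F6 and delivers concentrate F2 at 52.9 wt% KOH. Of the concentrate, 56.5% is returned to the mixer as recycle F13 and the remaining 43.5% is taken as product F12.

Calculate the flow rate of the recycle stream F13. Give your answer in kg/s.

Overall KOH balance (none leaves overhead): KOH in fresh feed = KOH in product, i.e. 1650×0.157 = (1−0.565)·F2·0.529.
F2 = 259.05/(0.529×0.435) = 1125.7 kg/s.
Recycle F13 = 0.565×1125.7 = 636.04 kg/s.

636 kg/s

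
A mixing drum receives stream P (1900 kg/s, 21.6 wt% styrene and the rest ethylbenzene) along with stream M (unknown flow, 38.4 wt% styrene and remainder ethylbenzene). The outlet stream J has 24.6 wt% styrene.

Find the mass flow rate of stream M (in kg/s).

413 kg/s

Let M be the unknown flow. Total out = 1900 + M.
styrene balance: 410.4 + 0.384·M = 0.246·(1900 + M)
(0.384 − 0.246)·M = 0.246×1900 − 410.4 = 57
M = 57 / 0.138 = 413.04 kg/s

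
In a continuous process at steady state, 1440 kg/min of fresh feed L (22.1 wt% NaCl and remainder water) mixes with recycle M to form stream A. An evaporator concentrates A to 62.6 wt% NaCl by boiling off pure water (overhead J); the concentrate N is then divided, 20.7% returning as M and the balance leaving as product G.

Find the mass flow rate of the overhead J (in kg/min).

931.6 kg/min

Overall NaCl balance (none leaves overhead): NaCl in fresh feed = NaCl in product, i.e. 1440×0.221 = (1−0.207)·N·0.626.
N = 318.24/(0.626×0.793) = 641.07 kg/min.
Recycle M = 0.207×641.07 = 132.7 kg/min.
Combined feed A = 1440 + 132.7 = 1572.7 kg/min.
Overhead J = A − N = 1572.7 − 641.07 = 931.63 kg/min.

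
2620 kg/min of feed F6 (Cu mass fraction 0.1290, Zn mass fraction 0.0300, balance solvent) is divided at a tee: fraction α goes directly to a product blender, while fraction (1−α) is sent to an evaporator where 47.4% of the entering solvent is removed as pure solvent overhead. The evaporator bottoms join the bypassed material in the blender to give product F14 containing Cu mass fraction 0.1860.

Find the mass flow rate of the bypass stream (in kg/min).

All 2620×0.129 = 337.98 kg/min of Cu reaches F14, so F14 = 337.98/0.186 = 1817.1 kg/min and vapour = 802.9 kg/min.
The evaporator receives (1−α)·2620 of feed at 0.841 solvent and removes 0.474 of that solvent:
0.474×0.841×(1−α)×2620 = 802.9
(1−α) = 802.9/1044.4 = 0.7688;  α = 0.2312.
Bypass flow = 0.2312×2620 = 605.86 kg/min.

605.9 kg/min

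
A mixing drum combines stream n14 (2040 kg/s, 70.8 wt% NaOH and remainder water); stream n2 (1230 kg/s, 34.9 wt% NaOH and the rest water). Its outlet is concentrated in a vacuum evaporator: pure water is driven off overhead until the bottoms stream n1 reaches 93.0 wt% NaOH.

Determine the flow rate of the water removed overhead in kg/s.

1255 kg/s

NaOH entering = 2040×0.708 + 1230×0.349 = 1873.6 kg/s.
All NaOH reports to n1, so n1 = 1873.6/0.930 = 2014.6 kg/s.
Total feed = 3270 kg/s; overhead = 3270 − 2014.6 = 1255.4 kg/s.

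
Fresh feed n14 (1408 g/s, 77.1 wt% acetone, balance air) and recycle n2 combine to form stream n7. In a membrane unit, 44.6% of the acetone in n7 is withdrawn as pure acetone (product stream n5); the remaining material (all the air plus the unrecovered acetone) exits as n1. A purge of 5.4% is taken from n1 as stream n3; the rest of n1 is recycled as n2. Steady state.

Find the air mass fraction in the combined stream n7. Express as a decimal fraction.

0.7236

air enters only via n14 and leaves only via the purge: 1408×0.229 = 0.054×(air in n1), and the membrane unit passes all air, so air in n7 = air in n1 = 5971 g/s.
acetone in n7: m_A = 1408×0.771 + (1−0.054)·(1−0.446)·m_A, so m_A = 1085.6/0.4759 = 2281 g/s.
n7 = 2281 + 5971 = 8252 g/s.
air fraction in n7 = 5971/8252 = 0.7236.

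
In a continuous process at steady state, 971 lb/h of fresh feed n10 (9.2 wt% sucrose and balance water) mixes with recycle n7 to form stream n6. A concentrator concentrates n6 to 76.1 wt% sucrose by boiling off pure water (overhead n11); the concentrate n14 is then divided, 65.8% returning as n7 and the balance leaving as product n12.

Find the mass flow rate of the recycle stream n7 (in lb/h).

225.9 lb/h

Overall sucrose balance (none leaves overhead): sucrose in fresh feed = sucrose in product, i.e. 971×0.092 = (1−0.658)·n14·0.761.
n14 = 89.332/(0.761×0.342) = 343.24 lb/h.
Recycle n7 = 0.658×343.24 = 225.85 lb/h.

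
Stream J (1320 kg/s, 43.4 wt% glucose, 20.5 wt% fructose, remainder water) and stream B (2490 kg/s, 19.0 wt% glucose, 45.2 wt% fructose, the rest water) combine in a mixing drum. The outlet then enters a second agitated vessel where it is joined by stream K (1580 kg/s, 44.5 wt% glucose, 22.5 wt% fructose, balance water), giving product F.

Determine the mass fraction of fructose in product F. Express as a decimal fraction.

Overall, product flow = 5390 kg/s.
fructose in = 1320×0.205 + 2490×0.452 + 1580×0.225 = 1751.6 kg/s.
fructose fraction in F = 0.325.

0.325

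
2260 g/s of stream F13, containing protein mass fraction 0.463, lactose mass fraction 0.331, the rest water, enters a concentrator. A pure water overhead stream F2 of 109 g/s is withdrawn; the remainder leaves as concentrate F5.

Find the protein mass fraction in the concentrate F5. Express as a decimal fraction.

protein is not removed: 2260×0.463 = 1046.4 g/s of protein enters F5.
Concentrate = 2260 − 109 = 2151 g/s.
Mass fraction = 1046.4/2151 = 0.486.

0.486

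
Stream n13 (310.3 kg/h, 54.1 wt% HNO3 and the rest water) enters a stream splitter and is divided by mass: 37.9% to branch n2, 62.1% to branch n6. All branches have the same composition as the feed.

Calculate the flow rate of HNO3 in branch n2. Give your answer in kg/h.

Branch n2 total = 0.379×310.3 = 117.6 kg/h.
HNO3 in n2 = 0.541×117.6 = 63.624 kg/h.

63.62 kg/h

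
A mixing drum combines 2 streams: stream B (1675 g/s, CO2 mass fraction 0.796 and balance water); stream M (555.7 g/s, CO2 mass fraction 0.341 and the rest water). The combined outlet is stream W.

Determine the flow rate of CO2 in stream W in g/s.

1523 g/s

CO2 out = CO2 in = 1675×0.796 + 555.7×0.341 = 1522.8 g/s.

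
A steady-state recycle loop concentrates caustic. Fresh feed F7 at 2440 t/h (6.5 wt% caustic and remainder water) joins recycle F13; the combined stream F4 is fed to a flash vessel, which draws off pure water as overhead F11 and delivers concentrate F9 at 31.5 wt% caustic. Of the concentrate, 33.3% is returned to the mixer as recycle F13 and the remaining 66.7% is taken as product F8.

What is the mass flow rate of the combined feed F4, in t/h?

Overall caustic balance (none leaves overhead): caustic in fresh feed = caustic in product, i.e. 2440×0.065 = (1−0.333)·F9·0.315.
F9 = 158.6/(0.315×0.667) = 754.86 t/h.
Recycle F13 = 0.333×754.86 = 251.37 t/h.
Combined feed F4 = 2440 + 251.37 = 2691.4 t/h.

2691 t/h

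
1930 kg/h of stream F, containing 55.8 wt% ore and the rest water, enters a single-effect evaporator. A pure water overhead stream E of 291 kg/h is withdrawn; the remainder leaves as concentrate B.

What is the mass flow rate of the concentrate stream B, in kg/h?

Concentrate = 1930 − 291 = 1639 kg/h.

1639 kg/h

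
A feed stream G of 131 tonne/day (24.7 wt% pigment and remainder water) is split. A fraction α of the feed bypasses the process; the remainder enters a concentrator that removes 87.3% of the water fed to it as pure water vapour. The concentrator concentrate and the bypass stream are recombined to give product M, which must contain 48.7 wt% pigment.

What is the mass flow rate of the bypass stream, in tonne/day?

32.79 tonne/day

All 131×0.247 = 32.357 tonne/day of pigment reaches M, so M = 32.357/0.487 = 66.441 tonne/day and vapour = 64.559 tonne/day.
The evaporator receives (1−α)·131 of feed at 0.753 water and removes 0.873 of that water:
0.873×0.753×(1−α)×131 = 64.559
(1−α) = 64.559/86.115 = 0.7497;  α = 0.2503.
Bypass flow = 0.2503×131 = 32.793 tonne/day.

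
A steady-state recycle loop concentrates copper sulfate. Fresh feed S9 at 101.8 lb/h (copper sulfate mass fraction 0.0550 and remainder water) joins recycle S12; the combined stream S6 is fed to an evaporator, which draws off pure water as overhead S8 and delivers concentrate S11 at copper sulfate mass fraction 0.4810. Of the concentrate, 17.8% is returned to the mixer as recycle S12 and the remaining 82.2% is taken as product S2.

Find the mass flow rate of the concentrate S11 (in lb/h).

14.16 lb/h

Overall copper sulfate balance (none leaves overhead): copper sulfate in fresh feed = copper sulfate in product, i.e. 101.8×0.055 = (1−0.178)·S11·0.481.
S11 = 5.599/(0.481×0.822) = 14.161 lb/h.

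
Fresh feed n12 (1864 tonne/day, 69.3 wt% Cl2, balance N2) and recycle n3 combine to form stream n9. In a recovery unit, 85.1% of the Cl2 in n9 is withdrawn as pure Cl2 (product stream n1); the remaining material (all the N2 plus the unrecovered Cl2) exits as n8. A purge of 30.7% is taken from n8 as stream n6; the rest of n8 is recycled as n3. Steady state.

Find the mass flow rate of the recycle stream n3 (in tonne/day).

N2 enters only via n12 and leaves only via the purge: 1864×0.307 = 0.307×(N2 in n8), and the recovery unit passes all N2, so N2 in n9 = N2 in n8 = 1864 tonne/day.
Cl2 in n9: m_A = 1864×0.693 + (1−0.307)·(1−0.851)·m_A, so m_A = 1291.8/0.8967 = 1440.5 tonne/day.
n8 = (1−0.851)×1440.5 + 1864 = 2078.6 tonne/day.
Recycle n3 = (1−0.307)×2078.6 = 1440.5 tonne/day.

1440 tonne/day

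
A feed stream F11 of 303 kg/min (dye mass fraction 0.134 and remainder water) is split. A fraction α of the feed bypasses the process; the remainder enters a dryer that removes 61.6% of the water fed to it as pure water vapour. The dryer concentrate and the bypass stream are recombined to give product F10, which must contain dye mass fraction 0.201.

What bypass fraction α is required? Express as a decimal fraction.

0.375

All 303×0.134 = 40.602 kg/min of dye reaches F10, so F10 = 40.602/0.201 = 202 kg/min and vapour = 101 kg/min.
The evaporator receives (1−α)·303 of feed at 0.866 water and removes 0.616 of that water:
0.616×0.866×(1−α)×303 = 101
(1−α) = 101/161.64 = 0.6249;  α = 0.3751.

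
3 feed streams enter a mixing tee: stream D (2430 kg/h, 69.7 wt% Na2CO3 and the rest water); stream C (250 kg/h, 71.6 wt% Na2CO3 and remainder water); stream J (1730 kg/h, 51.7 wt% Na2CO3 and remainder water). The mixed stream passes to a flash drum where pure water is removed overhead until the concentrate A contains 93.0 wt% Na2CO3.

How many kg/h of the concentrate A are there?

2975 kg/h

Na2CO3 entering = 2430×0.697 + 250×0.716 + 1730×0.517 = 2767.1 kg/h.
All Na2CO3 reports to A, so A = 2767.1/0.930 = 2975.4 kg/h.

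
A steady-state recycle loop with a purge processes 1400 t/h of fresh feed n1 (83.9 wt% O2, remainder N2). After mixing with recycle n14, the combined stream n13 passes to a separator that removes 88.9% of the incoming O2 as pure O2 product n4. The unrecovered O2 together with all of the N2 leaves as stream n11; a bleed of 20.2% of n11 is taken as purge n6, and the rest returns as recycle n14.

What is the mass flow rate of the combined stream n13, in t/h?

N2 enters only via n1 and leaves only via the purge: 1400×0.161 = 0.202×(N2 in n11), and the separator passes all N2, so N2 in n13 = N2 in n11 = 1115.8 t/h.
O2 in n13: m_A = 1400×0.839 + (1−0.202)·(1−0.889)·m_A, so m_A = 1174.6/0.9114 = 1288.8 t/h.
n13 = 1288.8 + 1115.8 = 2404.6 t/h.

2405 t/h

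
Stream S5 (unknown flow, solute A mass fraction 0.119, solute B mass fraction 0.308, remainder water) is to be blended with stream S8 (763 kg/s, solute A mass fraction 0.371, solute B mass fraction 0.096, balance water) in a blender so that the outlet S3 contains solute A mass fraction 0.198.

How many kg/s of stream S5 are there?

1671 kg/s

Let S5 be the unknown flow. Total out = 763 + S5.
solute A balance: 283.07 + 0.119·S5 = 0.198·(763 + S5)
(0.119 − 0.198)·S5 = 0.198×763 − 283.07 = -132
S5 = -132 / -0.079 = 1670.9 kg/s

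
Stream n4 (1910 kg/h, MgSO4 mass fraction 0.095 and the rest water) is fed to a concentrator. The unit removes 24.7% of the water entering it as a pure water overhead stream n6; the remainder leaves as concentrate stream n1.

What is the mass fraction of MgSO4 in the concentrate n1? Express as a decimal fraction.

MgSO4 is not removed: 1910×0.095 = 181.45 kg/h of MgSO4 enters n1.
water entering = 1910×0.905 = 1728.5 kg/h; overhead removed = 0.247×1728.5 = 426.95 kg/h.
Concentrate = 1910 − 426.95 = 1483 kg/h.
Mass fraction = 181.45/1483 = 0.122.

0.122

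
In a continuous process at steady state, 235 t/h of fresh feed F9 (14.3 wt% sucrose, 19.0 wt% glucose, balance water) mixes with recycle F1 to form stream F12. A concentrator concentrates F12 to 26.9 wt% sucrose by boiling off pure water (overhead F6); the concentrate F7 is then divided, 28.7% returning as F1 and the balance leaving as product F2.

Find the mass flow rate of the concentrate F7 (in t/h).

Overall sucrose balance (none leaves overhead): sucrose in fresh feed = sucrose in product, i.e. 235×0.143 = (1−0.287)·F7·0.269.
F7 = 33.605/(0.269×0.713) = 175.21 t/h.

175.2 t/h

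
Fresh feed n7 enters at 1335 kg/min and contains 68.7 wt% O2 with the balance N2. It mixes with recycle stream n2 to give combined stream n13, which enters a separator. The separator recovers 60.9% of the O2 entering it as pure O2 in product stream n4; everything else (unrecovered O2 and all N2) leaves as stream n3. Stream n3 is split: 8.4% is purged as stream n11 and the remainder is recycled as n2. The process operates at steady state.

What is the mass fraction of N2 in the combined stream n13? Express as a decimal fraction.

0.777

N2 enters only via n7 and leaves only via the purge: 1335×0.313 = 0.084×(N2 in n3), and the separator passes all N2, so N2 in n13 = N2 in n3 = 4974.5 kg/min.
O2 in n13: m_A = 1335×0.687 + (1−0.084)·(1−0.609)·m_A, so m_A = 917.15/0.6418 = 1428.9 kg/min.
n13 = 1428.9 + 4974.5 = 6403.4 kg/min.
N2 fraction in n13 = 4974.5/6403.4 = 0.777.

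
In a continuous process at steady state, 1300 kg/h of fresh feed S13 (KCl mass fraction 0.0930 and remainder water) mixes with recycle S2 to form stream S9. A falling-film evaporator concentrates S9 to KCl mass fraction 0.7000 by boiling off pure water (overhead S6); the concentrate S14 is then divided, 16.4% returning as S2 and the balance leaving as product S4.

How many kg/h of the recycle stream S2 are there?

33.88 kg/h

Overall KCl balance (none leaves overhead): KCl in fresh feed = KCl in product, i.e. 1300×0.093 = (1−0.164)·S14·0.700.
S14 = 120.9/(0.700×0.836) = 206.6 kg/h.
Recycle S2 = 0.164×206.6 = 33.882 kg/h.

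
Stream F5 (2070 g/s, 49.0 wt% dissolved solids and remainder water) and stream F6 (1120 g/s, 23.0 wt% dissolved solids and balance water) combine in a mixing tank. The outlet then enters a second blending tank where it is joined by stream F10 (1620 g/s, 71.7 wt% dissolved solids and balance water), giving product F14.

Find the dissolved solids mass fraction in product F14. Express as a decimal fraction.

0.506

Overall, product flow = 4810 g/s.
dissolved solids in = 2070×0.490 + 1120×0.230 + 1620×0.717 = 2433.4 g/s.
dissolved solids fraction in F14 = 0.506.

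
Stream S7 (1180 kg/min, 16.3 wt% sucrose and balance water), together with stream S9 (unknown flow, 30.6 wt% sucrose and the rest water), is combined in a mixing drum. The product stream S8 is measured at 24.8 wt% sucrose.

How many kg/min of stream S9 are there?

Let S9 be the unknown flow. Total out = 1180 + S9.
sucrose balance: 192.34 + 0.306·S9 = 0.248·(1180 + S9)
(0.306 − 0.248)·S9 = 0.248×1180 − 192.34 = 100.3
S9 = 100.3 / 0.058 = 1729.3 kg/min

1729 kg/min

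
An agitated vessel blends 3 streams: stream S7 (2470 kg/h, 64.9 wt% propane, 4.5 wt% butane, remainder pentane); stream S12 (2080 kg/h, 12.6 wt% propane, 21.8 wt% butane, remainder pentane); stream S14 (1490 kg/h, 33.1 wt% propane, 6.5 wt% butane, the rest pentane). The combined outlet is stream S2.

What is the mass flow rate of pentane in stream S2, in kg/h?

pentane out = pentane in = 2470×0.306 + 2080×0.656 + 1490×0.604 = 3020.3 kg/h.

3020 kg/h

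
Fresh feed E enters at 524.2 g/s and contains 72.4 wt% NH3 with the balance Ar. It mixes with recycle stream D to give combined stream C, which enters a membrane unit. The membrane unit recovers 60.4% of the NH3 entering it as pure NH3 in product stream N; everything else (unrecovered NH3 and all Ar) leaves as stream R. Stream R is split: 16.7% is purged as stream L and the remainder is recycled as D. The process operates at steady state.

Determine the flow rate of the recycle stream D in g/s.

Ar enters only via E and leaves only via the purge: 524.2×0.276 = 0.167×(Ar in R), and the membrane unit passes all Ar, so Ar in C = Ar in R = 866.34 g/s.
NH3 in C: m_A = 524.2×0.724 + (1−0.167)·(1−0.604)·m_A, so m_A = 379.52/0.6701 = 566.34 g/s.
R = (1−0.604)×566.34 + 866.34 = 1090.6 g/s.
Recycle D = (1−0.167)×1090.6 = 908.48 g/s.

908.5 g/s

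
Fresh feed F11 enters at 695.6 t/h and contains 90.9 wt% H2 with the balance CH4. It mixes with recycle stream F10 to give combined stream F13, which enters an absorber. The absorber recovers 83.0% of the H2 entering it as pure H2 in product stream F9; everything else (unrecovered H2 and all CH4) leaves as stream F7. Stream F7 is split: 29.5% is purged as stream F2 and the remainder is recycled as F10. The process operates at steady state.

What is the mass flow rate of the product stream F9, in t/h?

596.3 t/h

H2 in F13: m_A = 695.6×0.909 + (1−0.295)·(1−0.830)·m_A, so m_A = 632.3/0.8801 = 718.4 t/h.
Product F9 = 0.830×718.4 = 596.27 t/h.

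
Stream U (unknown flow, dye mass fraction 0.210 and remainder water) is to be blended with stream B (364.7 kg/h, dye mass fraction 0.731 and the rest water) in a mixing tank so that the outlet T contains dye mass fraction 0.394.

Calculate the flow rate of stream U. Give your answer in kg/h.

Let U be the unknown flow. Total out = 364.7 + U.
dye balance: 266.6 + 0.210·U = 0.394·(364.7 + U)
(0.210 − 0.394)·U = 0.394×364.7 − 266.6 = -122.9
U = -122.9 / -0.184 = 667.96 kg/h

668 kg/h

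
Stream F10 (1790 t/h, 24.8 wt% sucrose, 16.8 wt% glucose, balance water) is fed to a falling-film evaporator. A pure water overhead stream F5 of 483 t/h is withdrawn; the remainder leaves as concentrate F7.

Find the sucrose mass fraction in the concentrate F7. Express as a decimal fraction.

sucrose is not removed: 1790×0.248 = 443.92 t/h of sucrose enters F7.
Concentrate = 1790 − 483 = 1307 t/h.
Mass fraction = 443.92/1307 = 0.3396.

0.3396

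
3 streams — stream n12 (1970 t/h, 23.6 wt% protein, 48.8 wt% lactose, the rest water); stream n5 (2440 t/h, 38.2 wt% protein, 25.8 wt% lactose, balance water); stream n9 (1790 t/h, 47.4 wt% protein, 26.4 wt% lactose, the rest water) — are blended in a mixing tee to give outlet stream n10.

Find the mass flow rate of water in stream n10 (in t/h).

water out = water in = 1970×0.276 + 2440×0.360 + 1790×0.262 = 1891.1 t/h.

1891 t/h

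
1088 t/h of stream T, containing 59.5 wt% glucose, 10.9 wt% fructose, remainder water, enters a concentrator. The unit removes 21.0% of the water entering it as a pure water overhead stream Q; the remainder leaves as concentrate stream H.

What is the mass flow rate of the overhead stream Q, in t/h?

water entering = 1088×0.296 = 322.05 t/h; overhead removed = 0.210×322.05 = 67.63 t/h.

67.63 t/h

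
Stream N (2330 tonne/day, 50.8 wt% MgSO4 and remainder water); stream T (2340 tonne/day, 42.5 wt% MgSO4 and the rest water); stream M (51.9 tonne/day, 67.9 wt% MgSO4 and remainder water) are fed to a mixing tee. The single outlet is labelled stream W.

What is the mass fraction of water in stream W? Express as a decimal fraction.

Total flow out = 2330 + 2340 + 51.9 = 4721.9 tonne/day.
water in = 2330×0.492 + 2340×0.575 + 51.9×0.321 = 2508.5 tonne/day.
water mass fraction in W = 2508.5/4721.9 = 0.5313.

0.5313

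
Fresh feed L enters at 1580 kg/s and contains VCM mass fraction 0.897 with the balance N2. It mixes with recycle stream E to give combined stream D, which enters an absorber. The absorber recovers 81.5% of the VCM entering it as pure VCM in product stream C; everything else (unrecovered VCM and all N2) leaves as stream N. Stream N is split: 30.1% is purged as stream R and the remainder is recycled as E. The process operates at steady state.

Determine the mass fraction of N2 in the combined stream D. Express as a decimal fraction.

0.249

N2 enters only via L and leaves only via the purge: 1580×0.103 = 0.301×(N2 in N), and the absorber passes all N2, so N2 in D = N2 in N = 540.66 kg/s.
VCM in D: m_A = 1580×0.897 + (1−0.301)·(1−0.815)·m_A, so m_A = 1417.3/0.8707 = 1627.8 kg/s.
D = 1627.8 + 540.66 = 2168.4 kg/s.
N2 fraction in D = 540.66/2168.4 = 0.249.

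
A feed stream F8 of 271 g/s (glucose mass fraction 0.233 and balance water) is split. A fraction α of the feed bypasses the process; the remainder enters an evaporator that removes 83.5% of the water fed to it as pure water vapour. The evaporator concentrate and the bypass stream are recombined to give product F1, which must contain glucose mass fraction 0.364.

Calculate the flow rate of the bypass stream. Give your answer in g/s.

All 271×0.233 = 63.143 g/s of glucose reaches F1, so F1 = 63.143/0.364 = 173.47 g/s and vapour = 97.53 g/s.
The evaporator receives (1−α)·271 of feed at 0.767 water and removes 0.835 of that water:
0.835×0.767×(1−α)×271 = 97.53
(1−α) = 97.53/173.56 = 0.5619;  α = 0.4381.
Bypass flow = 0.4381×271 = 118.71 g/s.

118.7 g/s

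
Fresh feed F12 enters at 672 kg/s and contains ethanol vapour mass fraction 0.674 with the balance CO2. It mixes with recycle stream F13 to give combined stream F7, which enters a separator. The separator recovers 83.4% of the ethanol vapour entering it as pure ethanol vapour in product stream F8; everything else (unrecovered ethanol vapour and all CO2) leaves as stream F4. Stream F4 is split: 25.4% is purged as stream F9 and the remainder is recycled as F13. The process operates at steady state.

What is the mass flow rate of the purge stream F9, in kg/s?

240.9 kg/s

CO2 enters only via F12 and leaves only via the purge: 672×0.326 = 0.254×(CO2 in F4), and the separator passes all CO2, so CO2 in F7 = CO2 in F4 = 862.49 kg/s.
ethanol vapour in F7: m_A = 672×0.674 + (1−0.254)·(1−0.834)·m_A, so m_A = 452.93/0.8762 = 516.94 kg/s.
F4 = (1−0.834)×516.94 + 862.49 = 948.3 kg/s.
Purge F9 = 0.254×948.3 = 240.87 kg/s.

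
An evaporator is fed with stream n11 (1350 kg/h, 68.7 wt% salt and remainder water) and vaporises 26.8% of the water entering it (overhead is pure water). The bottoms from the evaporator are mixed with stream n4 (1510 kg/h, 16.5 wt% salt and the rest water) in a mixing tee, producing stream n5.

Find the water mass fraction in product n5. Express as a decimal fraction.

0.5716

Vapour removed = 0.268×0.313×1350 = 113.24 kg/h; concentrate = 1236.8 kg/h.
water reaching the mixer = 309.31 (from concentrate) + 1510×0.835 = 1570.2 kg/h.
Product flow = 1236.8 + 1510 = 2746.8 kg/h; water fraction = 0.5716.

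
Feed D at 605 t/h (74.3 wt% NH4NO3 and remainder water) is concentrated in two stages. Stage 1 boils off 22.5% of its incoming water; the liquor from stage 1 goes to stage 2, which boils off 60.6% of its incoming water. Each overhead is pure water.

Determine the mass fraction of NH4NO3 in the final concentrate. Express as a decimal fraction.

0.904

water in feed = 605×0.257 = 155.49 t/h.
After stage 1: water left = (1−0.225)×155.49 = 120.5; stream total = 570.02 t/h.
After stage 2: water left = (1−0.606)×120.5 = 47.477; final concentrate = 496.99 t/h.
NH4NO3 fraction = 449.51/496.99 = 0.904.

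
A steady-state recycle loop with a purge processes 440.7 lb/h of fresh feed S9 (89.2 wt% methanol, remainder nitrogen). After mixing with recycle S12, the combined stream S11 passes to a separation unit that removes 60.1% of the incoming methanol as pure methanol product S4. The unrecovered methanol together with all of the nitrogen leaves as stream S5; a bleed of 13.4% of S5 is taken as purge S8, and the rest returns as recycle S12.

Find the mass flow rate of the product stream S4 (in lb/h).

361 lb/h

methanol in S11: m_A = 440.7×0.892 + (1−0.134)·(1−0.601)·m_A, so m_A = 393.1/0.6545 = 600.65 lb/h.
Product S4 = 0.601×600.65 = 360.99 lb/h.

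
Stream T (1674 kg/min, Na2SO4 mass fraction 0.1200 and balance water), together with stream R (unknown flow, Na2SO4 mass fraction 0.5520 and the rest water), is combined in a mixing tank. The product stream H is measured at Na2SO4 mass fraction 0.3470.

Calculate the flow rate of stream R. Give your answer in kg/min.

Let R be the unknown flow. Total out = 1674 + R.
Na2SO4 balance: 200.88 + 0.552·R = 0.347·(1674 + R)
(0.552 − 0.347)·R = 0.347×1674 − 200.88 = 380
R = 380 / 0.205 = 1853.6 kg/min

1854 kg/min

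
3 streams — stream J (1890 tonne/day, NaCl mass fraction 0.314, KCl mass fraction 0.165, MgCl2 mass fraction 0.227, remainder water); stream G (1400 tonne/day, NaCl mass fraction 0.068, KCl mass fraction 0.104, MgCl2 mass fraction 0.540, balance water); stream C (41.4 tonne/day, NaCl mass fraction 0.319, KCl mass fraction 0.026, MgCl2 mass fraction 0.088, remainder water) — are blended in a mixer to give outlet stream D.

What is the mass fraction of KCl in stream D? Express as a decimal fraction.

Total flow out = 1890 + 1400 + 41.4 = 3331.4 tonne/day.
KCl in = 1890×0.165 + 1400×0.104 + 41.4×0.026 = 458.53 tonne/day.
KCl mass fraction in D = 458.53/3331.4 = 0.138.

0.138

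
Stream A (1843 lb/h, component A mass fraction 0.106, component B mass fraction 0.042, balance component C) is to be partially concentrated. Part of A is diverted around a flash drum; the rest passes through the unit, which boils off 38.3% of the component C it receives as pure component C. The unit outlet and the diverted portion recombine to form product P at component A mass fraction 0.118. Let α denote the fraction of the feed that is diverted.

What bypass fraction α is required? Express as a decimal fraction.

All 1843×0.106 = 195.36 lb/h of component A reaches P, so P = 195.36/0.118 = 1655.6 lb/h and vapour = 187.42 lb/h.
The evaporator receives (1−α)·1843 of feed at 0.852 component C and removes 0.383 of that component C:
0.383×0.852×(1−α)×1843 = 187.42
(1−α) = 187.42/601.4 = 0.3116;  α = 0.6884.

0.688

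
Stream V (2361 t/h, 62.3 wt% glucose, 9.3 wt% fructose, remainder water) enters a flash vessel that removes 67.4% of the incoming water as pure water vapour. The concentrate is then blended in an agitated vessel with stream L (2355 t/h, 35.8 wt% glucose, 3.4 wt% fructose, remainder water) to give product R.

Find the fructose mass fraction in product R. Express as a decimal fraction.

0.070

Vapour removed = 0.674×0.284×2361 = 451.93 t/h; concentrate = 1909.1 t/h.
fructose reaching the mixer = 219.57 (from concentrate) + 2355×0.034 = 299.64 t/h.
Product flow = 1909.1 + 2355 = 4264.1 t/h; fructose fraction = 0.070.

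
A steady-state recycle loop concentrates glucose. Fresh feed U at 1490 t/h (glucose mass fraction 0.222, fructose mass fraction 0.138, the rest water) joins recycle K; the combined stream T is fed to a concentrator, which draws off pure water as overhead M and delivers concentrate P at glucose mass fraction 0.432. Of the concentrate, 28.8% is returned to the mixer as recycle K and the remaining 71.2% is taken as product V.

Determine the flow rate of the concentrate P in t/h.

Overall glucose balance (none leaves overhead): glucose in fresh feed = glucose in product, i.e. 1490×0.222 = (1−0.288)·P·0.432.
P = 330.78/(0.432×0.712) = 1075.4 t/h.

1075 t/h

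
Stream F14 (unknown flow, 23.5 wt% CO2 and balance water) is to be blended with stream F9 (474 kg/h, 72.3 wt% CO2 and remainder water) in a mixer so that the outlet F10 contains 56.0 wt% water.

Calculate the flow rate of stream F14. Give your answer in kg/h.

Let F14 be the unknown flow. Total out = 474 + F14.
water balance: 131.3 + 0.765·F14 = 0.560·(474 + F14)
(0.765 − 0.560)·F14 = 0.560×474 − 131.3 = 134.14
F14 = 134.14 / 0.205 = 654.35 kg/h

654.4 kg/h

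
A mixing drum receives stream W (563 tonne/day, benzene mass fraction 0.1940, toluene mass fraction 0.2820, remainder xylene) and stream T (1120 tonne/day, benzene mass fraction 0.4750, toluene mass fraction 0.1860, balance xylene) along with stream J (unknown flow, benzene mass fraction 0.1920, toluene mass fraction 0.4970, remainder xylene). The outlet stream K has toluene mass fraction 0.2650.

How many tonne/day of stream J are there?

Let J be the unknown flow. Total out = 1683 + J.
toluene balance: 367.09 + 0.497·J = 0.265·(1683 + J)
(0.497 − 0.265)·J = 0.265×1683 − 367.09 = 78.909
J = 78.909 / 0.232 = 340.12 tonne/day

340.1 tonne/day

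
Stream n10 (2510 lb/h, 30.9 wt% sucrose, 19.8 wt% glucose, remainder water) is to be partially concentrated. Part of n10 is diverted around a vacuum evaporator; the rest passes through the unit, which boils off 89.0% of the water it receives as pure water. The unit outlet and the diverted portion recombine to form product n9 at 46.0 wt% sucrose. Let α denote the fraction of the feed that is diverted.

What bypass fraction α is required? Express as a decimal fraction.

All 2510×0.309 = 775.59 lb/h of sucrose reaches n9, so n9 = 775.59/0.460 = 1686.1 lb/h and vapour = 823.93 lb/h.
The evaporator receives (1−α)·2510 of feed at 0.493 water and removes 0.890 of that water:
0.890×0.493×(1−α)×2510 = 823.93
(1−α) = 823.93/1101.3 = 0.7481;  α = 0.2519.

0.252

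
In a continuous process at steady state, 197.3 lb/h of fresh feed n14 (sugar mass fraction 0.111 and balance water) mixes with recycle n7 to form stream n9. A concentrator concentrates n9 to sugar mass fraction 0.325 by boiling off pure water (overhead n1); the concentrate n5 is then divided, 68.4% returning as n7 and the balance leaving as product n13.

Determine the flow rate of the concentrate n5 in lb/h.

213.2 lb/h

Overall sugar balance (none leaves overhead): sugar in fresh feed = sugar in product, i.e. 197.3×0.111 = (1−0.684)·n5·0.325.
n5 = 21.9/(0.325×0.316) = 213.25 lb/h.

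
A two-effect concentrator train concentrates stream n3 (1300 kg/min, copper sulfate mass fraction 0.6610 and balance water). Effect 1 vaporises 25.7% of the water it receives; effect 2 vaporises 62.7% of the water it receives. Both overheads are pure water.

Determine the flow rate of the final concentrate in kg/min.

water in feed = 1300×0.339 = 440.7 kg/min.
After stage 1: water left = (1−0.257)×440.7 = 327.44; stream total = 1186.7 kg/min.
After stage 2: water left = (1−0.627)×327.44 = 122.14; final concentrate = 981.44 kg/min.

981.4 kg/min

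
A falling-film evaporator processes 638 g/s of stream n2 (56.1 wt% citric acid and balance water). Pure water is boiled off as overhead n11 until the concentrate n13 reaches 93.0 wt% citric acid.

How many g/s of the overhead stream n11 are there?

citric acid is conserved: 638×0.561 = 357.92 g/s all reports to the concentrate.
Concentrate = 357.92/(target fraction) = 384.86 g/s.
Overhead = 638 − 384.86 = 253.14 g/s.

253.1 g/s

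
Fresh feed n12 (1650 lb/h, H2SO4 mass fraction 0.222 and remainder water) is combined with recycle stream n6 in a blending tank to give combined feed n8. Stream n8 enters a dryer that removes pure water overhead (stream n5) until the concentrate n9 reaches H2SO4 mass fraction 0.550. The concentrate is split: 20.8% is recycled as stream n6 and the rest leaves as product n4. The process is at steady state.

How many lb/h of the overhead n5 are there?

984 lb/h

Overall H2SO4 balance (none leaves overhead): H2SO4 in fresh feed = H2SO4 in product, i.e. 1650×0.222 = (1−0.208)·n9·0.550.
n9 = 366.3/(0.550×0.792) = 840.91 lb/h.
Recycle n6 = 0.208×840.91 = 174.91 lb/h.
Combined feed n8 = 1650 + 174.91 = 1824.9 lb/h.
Overhead n5 = n8 − n9 = 1824.9 − 840.91 = 984 lb/h.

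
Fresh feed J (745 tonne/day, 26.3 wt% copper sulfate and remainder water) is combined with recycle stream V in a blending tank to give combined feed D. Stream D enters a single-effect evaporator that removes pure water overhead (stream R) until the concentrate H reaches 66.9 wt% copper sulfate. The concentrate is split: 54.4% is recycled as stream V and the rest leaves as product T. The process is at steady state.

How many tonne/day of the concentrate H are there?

Overall copper sulfate balance (none leaves overhead): copper sulfate in fresh feed = copper sulfate in product, i.e. 745×0.263 = (1−0.544)·H·0.669.
H = 195.94/(0.669×0.456) = 642.28 tonne/day.

642.3 tonne/day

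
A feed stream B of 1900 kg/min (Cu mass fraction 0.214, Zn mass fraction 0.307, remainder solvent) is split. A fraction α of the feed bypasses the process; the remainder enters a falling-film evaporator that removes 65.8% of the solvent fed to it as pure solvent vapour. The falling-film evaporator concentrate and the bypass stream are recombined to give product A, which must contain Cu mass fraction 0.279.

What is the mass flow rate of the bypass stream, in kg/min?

495.6 kg/min

All 1900×0.214 = 406.6 kg/min of Cu reaches A, so A = 406.6/0.279 = 1457.3 kg/min and vapour = 442.65 kg/min.
The evaporator receives (1−α)·1900 of feed at 0.479 solvent and removes 0.658 of that solvent:
0.658×0.479×(1−α)×1900 = 442.65
(1−α) = 442.65/598.85 = 0.7392;  α = 0.2608.
Bypass flow = 0.2608×1900 = 495.57 kg/min.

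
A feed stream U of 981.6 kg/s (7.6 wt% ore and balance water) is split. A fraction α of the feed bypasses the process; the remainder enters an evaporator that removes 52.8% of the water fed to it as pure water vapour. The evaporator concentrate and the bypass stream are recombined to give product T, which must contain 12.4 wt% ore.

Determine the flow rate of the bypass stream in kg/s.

All 981.6×0.076 = 74.602 kg/s of ore reaches T, so T = 74.602/0.124 = 601.63 kg/s and vapour = 379.97 kg/s.
The evaporator receives (1−α)·981.6 of feed at 0.924 water and removes 0.528 of that water:
0.528×0.924×(1−α)×981.6 = 379.97
(1−α) = 379.97/478.9 = 0.7934;  α = 0.2066.
Bypass flow = 0.2066×981.6 = 202.76 kg/s.

202.8 kg/s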